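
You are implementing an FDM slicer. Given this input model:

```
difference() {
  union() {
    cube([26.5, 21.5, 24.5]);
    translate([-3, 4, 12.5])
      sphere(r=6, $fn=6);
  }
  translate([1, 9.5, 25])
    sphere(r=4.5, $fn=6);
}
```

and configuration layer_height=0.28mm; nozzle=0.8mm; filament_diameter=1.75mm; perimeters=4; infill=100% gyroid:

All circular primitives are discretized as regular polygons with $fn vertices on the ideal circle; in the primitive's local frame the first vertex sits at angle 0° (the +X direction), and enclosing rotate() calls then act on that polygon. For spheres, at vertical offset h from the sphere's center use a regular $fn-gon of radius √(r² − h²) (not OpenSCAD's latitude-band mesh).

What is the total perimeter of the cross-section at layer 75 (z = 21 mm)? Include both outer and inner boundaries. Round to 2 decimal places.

At z = 21 mm: the cube (footprint 26.5×21.5) is included at this height (perimeter 96.00 mm); the sphere at (-3, 4) is absent (|z−center|=8.500 > r=6); Combining (union): only the 26.5×21.5 cube is present, so the union is just that shape — boundary = 96.00 mm; the sphere at (1, 9.5): section is a regular 6-gon, circumradius = √(r²−h²) = √(4.5²−4²) = 2.062 (perimeter = 2·6·2.062·sin(180°/6) = 12.37 mm); After the difference (first − rest): starting from the result so far, the r=4.5 sphere at (1, 9.5) partially overlaps it — only the 9.09 mm² overlap (of its 11.04 mm²) is removed, clipping the outline — boundary = 100.61 mm. Overall, the cross-section is a single solid region. Total boundary length (outer) = 100.61 mm.

100.61 mm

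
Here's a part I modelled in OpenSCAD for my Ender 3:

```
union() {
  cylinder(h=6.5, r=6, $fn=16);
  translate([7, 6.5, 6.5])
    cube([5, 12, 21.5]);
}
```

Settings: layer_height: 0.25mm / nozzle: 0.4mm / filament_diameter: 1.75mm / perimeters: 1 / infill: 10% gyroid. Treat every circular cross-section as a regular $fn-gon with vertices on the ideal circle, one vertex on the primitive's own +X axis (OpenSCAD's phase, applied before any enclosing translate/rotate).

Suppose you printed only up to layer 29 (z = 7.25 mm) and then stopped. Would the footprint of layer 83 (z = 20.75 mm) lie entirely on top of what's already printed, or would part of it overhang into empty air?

Compare the two slices. At z = 7.25: the cylinder is absent (z outside [0, 6.5]); the cube at (7, 6.5) is present — its section is the full 5×12 rectangle (area 60.00 mm²); Combining (union): only the 5×12 cube at (7, 6.5) is present, so the union is just that shape — area = 60.00 mm². At z = 20.75: the cylinder is not intersected at this z (z outside [0, 6.5]); the cube at (7, 6.5) is present — its section is the full 5×12 rectangle (area 60.00 mm²); Taking the union: only the 5×12 cube at (7, 6.5) is present, so the union is just that shape — area = 60.00 mm². Checking containment: the cross-section at z = 20.75 is a subset of the cross-section at z = 7.25.

entirely on top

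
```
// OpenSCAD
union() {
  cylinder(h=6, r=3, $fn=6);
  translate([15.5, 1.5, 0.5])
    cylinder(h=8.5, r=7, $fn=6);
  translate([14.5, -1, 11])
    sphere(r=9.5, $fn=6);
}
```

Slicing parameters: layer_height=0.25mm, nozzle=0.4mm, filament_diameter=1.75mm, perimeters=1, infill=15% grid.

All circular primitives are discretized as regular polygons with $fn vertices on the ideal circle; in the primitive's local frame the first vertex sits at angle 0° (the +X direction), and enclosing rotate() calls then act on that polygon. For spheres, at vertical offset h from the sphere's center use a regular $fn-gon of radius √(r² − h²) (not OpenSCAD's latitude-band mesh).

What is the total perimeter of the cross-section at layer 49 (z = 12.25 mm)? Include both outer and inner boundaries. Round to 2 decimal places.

At z = 12.25 mm: the cylinder is absent (z outside [0, 6]); the cylinder at (15.5, 1.5) does not reach this height (z outside [0.5, 9]); the r=9.5 sphere at (14.5, -1) slices to a regular 6-gon of circumradius 9.417 (√(r²−h²) with h=1.25 from center) (perimeter = 2·6·9.417·sin(180°/6) = 56.50 mm); Merging all regions: only the r=9.5 sphere at (14.5, -1) is present, so the union is just that shape — boundary = 56.50 mm. Overall, the cross-section is a single solid region. Total boundary length (outer) = 56.50 mm.

56.50 mm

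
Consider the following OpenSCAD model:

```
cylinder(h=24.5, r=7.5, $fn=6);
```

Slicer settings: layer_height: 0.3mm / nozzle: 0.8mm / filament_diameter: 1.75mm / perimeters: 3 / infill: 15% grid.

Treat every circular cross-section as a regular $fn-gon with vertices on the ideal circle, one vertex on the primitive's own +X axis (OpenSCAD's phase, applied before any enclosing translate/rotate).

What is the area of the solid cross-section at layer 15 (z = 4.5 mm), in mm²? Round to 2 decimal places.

146.14 mm²

At z = 4.5 mm: the r=7.5 cylinder contributes a regular 6-gon of circumradius 7.5 (area = (6/2)·7.500²·sin(360°/6) = 146.14 mm²). Overall, the cross-section is a single solid region. Net area = 146.14 mm².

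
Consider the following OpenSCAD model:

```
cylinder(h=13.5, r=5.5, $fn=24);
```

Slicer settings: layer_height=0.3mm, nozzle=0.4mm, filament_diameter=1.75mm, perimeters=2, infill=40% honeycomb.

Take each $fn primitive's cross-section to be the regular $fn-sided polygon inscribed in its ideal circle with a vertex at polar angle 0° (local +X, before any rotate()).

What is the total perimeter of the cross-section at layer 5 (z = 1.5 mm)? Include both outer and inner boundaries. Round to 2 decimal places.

At z = 1.5 mm: the cylinder: section is a regular 24-gon, circumradius r=5.5 (perimeter = 2·24·5.500·sin(180°/24) = 34.46 mm). Overall, the cross-section is a single solid region. Total boundary length (outer) = 34.46 mm.

34.46 mm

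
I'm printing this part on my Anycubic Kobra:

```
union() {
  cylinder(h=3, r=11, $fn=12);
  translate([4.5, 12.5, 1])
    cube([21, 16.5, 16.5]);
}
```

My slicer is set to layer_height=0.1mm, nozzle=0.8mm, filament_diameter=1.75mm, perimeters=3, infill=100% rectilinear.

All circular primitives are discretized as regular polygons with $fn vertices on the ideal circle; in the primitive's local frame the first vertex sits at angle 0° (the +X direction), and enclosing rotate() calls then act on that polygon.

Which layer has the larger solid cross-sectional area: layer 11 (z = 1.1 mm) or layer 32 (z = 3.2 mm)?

layer 11 (z = 1.1 mm)

Layer 11 (z = 1.1): the cylinder: section is a regular 12-gon, circumradius r=11 (area = (12/2)·11.000²·sin(360°/12) = 363.00 mm²); the cube at (4.5, 12.5) is present — its section is the full 21×16.5 rectangle (area 346.50 mm²); Merging all regions: the 2 present regions are separate (no shared area or edge), so areas and boundary lengths simply add and each stays a separate island — area = 709.50 mm². So its area = 709.50 mm². Layer 32 (z = 3.2): the cylinder is not intersected at this z (z outside [0, 3]); the 21×16.5 cube at (4.5, 12.5) contributes its full rectangle (area 346.50 mm²); Merging all regions: only the 21×16.5 cube at (4.5, 12.5) is present, so the union is just that shape — area = 346.50 mm². So its area = 346.50 mm². Layer 11 is larger (709.50 vs 346.50 mm²).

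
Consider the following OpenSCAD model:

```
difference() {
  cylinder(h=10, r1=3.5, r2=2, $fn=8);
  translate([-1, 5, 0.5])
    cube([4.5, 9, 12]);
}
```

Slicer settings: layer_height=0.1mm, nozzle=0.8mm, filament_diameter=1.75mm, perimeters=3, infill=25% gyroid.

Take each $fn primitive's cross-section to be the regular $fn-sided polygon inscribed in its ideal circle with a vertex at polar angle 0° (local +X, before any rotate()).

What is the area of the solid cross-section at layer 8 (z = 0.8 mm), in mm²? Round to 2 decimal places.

32.31 mm²

At z = 0.8 mm: the cone: at t=0.080 of its height the radius interpolates to r₁+(r₂−r₁)t = 3.380, giving a regular 8-gon of that circumradius (area = (8/2)·3.380²·sin(360°/8) = 32.31 mm²); the cube at (-1, 5) is present — its section is the full 4.5×9 rectangle (area 40.50 mm²); Subtracting the remaining from the first: starting from the cone (32.31 mm²), the 4.5×9 cube at (-1, 5) misses the remaining region (no effect) — area = 32.31 mm². Overall, the cross-section is a single solid region. Net area = 32.31 mm².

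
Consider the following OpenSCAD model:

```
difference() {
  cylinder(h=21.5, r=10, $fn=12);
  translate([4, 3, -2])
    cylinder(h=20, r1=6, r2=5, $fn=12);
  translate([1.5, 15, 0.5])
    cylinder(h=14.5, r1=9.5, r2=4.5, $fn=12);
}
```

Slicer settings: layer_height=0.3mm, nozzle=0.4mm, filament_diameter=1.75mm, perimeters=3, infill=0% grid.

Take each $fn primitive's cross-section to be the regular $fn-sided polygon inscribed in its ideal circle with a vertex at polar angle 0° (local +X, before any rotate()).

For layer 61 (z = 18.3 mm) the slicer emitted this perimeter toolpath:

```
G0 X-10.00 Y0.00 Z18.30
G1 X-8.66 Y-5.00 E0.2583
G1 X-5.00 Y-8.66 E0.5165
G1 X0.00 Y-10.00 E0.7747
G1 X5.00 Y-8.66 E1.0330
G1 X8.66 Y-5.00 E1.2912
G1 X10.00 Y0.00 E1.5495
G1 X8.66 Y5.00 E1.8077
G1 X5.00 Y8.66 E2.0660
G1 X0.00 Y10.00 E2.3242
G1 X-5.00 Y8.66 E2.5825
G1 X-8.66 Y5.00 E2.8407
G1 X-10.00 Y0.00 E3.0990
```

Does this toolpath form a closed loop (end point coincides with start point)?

Start point (G0): (-10.00, 0.00). End point (last G1): the path returns to the start — closed.

yes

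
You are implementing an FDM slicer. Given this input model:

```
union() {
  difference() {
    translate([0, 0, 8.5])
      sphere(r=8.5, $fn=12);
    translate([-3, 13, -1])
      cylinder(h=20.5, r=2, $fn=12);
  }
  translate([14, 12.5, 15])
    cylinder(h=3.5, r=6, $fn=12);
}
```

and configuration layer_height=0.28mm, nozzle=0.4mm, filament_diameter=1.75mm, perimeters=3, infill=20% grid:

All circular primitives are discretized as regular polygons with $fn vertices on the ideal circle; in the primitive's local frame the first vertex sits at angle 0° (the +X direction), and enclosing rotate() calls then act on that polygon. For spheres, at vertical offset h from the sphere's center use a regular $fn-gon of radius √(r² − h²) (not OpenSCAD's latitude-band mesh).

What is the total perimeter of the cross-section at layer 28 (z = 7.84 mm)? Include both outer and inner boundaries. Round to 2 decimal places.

At z = 7.84 mm: the r=8.5 sphere slices to a regular 12-gon of circumradius 8.474 (√(r²−h²) with h=0.66 from center) (perimeter = 2·12·8.474·sin(180°/12) = 52.64 mm); the r=2 cylinder at (-3, 13) gives a regular 12-gon of circumradius 2 (constant along its height) (perimeter = 2·12·2.000·sin(180°/12) = 12.42 mm); After the difference (first − rest): starting from the r=8.5 sphere, the r=2 cylinder at (-3, 13) misses the remaining region (no effect) — boundary = 52.64 mm; the cylinder at (14, 12.5) is not intersected at this z (z outside [15, 18.5]); Merging all regions: only the result so far is present, so the union is just that shape — boundary = 52.64 mm. Overall, the cross-section is a single solid region. Total boundary length (outer) = 52.64 mm.

52.64 mm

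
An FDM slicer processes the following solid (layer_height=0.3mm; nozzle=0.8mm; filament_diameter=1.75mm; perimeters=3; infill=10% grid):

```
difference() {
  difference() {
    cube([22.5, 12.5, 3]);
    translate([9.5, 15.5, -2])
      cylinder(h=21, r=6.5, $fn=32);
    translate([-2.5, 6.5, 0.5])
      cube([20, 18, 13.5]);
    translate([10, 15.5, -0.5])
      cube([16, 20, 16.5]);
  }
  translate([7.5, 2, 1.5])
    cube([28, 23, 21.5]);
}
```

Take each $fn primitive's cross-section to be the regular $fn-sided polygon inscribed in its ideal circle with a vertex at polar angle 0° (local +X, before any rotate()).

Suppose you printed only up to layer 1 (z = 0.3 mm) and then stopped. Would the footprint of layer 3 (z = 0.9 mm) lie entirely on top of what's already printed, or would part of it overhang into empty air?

Compare the two slices. At z = 0.3: the 22.5×12.5 cube contributes its full rectangle (area 281.25 mm²); the r=6.5 cylinder at (9.5, 15.5) gives a regular 32-gon of circumradius 6.5 (constant along its height) (area = (32/2)·6.500²·sin(360°/32) = 131.88 mm²); the cube at (-2.5, 6.5) does not reach this height (z outside [0.5, 14]); the 16×20 cube at (10, 15.5) contributes its full rectangle (area 320.00 mm²); Subtracting the remaining from the first: starting from the 22.5×12.5 cube (281.25 mm²), the r=6.5 cylinder at (9.5, 15.5) partially overlaps it — only the 28.50 mm² overlap (of its 131.88 mm²) is removed, clipping the outline; the 16×20 cube at (10, 15.5) misses the remaining region (no effect) — area = 252.75 mm²; the cube at (7.5, 2) is not intersected at this z (z outside [1.5, 23]); Taking the first minus the rest: none of the subtracted shapes is present at this height, so the result so far is unchanged — area = 252.75 mm². At z = 0.9: the cube (footprint 22.5×12.5) is included at this height (area 281.25 mm²); the r=6.5 cylinder at (9.5, 15.5) contributes a regular 32-gon of circumradius 6.5 (area = (32/2)·6.500²·sin(360°/32) = 131.88 mm²); the 20×18 cube at (-2.5, 6.5) contributes its full rectangle (area 360.00 mm²); the cube at (10, 15.5) (footprint 16×20) is included at this height (area 320.00 mm²); Subtracting the remaining from the first: starting from the 22.5×12.5 cube (281.25 mm²), the r=6.5 cylinder at (9.5, 15.5) partially overlaps it — only the 28.50 mm² overlap (of its 131.88 mm²) is removed, clipping the outline; the 20×18 cube at (-2.5, 6.5) partially overlaps it — only the 76.50 mm² overlap (of its 360.00 mm²) is removed, clipping the outline; the 16×20 cube at (10, 15.5) misses the remaining region (no effect) — area = 176.25 mm²; the cube at (7.5, 2) is absent (z outside [1.5, 23]); After the difference (first − rest): none of the subtracted shapes is present at this height, so that combined region is unchanged — area = 176.25 mm². Checking containment: the cross-section at z = 0.9 is a subset of the cross-section at z = 0.3.

entirely on top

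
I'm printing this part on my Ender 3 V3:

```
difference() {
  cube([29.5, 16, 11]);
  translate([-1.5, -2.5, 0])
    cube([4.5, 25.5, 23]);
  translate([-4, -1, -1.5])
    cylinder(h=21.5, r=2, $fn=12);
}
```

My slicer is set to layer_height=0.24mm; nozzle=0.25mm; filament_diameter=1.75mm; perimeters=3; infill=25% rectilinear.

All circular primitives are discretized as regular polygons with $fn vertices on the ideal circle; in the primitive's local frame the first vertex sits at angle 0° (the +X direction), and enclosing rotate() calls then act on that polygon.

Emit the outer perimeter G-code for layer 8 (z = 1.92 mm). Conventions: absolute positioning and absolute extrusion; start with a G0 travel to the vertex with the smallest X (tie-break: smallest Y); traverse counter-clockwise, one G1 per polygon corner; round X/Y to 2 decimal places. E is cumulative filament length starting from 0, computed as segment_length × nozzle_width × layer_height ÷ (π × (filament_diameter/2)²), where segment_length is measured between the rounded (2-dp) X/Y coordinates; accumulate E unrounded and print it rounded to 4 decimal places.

G0 X3.00 Y0.00 Z1.92
G1 X29.50 Y0.00 E0.6610
G1 X29.50 Y16.00 E1.0602
G1 X3.00 Y16.00 E1.7212
G1 X3.00 Y0.00 E2.1203

At z = 1.92 mm: the 29.5×16 cube contributes its full rectangle; the cube at (-1.5, -2.5) (footprint 4.5×25.5) is included at this height; the cylinder at (-4, -1): section is a regular 12-gon, circumradius r=2; After the difference (first − rest): starting from the 29.5×16 cube, the 4.5×25.5 cube at (-1.5, -2.5) partially overlaps it — only the 48.00 mm² overlap (of its 114.75 mm²) is removed, clipping the outline; the r=2 cylinder at (-4, -1) misses the remaining region (no effect) — 1 connected region. The outline is a single polygon with 4 vertices. Extrusion per mm of travel: 0.25 × 0.24 / (π × 0.875²) = 0.024945. Accumulating E over each segment gives final E = 2.1203.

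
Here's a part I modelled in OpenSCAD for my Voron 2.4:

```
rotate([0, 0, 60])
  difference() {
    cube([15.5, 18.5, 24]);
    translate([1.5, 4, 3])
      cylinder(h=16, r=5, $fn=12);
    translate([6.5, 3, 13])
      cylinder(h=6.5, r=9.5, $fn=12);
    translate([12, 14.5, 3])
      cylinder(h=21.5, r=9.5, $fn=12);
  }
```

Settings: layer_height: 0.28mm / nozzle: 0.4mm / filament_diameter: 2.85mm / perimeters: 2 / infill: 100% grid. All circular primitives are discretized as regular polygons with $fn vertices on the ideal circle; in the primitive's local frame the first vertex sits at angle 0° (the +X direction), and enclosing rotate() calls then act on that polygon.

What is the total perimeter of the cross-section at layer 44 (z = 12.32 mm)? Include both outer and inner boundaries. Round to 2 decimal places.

At z = 12.32 mm: the cube (footprint 15.5×18.5) is included at this height (perimeter 68.00 mm); the r=5 cylinder at (1.5, 4) contributes a regular 12-gon of circumradius 5 (perimeter = 2·12·5.000·sin(180°/12) = 31.06 mm); the cylinder at (6.5, 3) is absent (z outside [13, 19.5]); the cylinder at (12, 14.5): section is a regular 12-gon, circumradius r=9.5 (perimeter = 2·12·9.500·sin(180°/12) = 59.01 mm); Subtracting the remaining from the first: starting from the 15.5×18.5 cube, the r=5 cylinder at (1.5, 4) partially overlaps it — only the 48.98 mm² overlap (of its 75.00 mm²) is removed, clipping the outline; the r=9.5 cylinder at (12, 14.5) partially overlaps it — only the 149.15 mm² overlap (of its 270.75 mm²) is removed, clipping the outline — boundary = 67.13 mm; (rotated 60° about Z; rotation is an isometry so areas/perimeters/island counts are preserved). Overall, the cross-section is a single solid region. Total boundary length (outer) = 67.13 mm.

67.13 mm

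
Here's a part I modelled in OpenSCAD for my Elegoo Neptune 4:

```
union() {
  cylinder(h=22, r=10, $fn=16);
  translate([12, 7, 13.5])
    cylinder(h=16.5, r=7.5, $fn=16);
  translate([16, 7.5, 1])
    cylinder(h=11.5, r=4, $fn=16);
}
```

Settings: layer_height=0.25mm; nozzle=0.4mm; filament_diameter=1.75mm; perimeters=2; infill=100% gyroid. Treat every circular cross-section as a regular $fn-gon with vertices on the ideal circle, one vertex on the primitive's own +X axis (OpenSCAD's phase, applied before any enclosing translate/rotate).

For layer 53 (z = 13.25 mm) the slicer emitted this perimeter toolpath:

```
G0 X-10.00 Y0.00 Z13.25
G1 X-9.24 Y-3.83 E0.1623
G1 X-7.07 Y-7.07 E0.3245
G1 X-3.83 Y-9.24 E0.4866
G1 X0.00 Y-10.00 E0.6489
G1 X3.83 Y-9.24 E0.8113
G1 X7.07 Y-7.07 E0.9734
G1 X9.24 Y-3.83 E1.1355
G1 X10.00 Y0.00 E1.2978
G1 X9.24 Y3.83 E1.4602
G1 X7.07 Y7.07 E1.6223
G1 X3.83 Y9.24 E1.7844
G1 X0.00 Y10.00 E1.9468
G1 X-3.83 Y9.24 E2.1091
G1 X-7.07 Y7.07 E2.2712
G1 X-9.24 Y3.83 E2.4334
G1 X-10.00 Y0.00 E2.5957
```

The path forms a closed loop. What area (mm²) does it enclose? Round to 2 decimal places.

306.19 mm²

Apply the shoelace formula to the sequence of (X, Y) vertices; enclosed area = 306.19 mm².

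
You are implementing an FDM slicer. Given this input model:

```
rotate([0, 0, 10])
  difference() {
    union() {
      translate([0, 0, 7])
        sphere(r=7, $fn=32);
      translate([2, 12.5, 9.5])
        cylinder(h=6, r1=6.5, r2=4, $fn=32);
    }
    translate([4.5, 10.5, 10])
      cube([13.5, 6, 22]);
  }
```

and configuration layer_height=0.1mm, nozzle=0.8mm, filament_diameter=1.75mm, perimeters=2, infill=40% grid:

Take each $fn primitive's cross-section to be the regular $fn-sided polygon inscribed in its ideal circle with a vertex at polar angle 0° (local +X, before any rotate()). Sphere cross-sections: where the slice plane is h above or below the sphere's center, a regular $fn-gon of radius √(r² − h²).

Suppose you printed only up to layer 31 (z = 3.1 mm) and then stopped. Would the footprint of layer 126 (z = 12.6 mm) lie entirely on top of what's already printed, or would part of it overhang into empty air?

part overhangs

Compare the two slices. At z = 3.1: the r=7 sphere contributes a regular 32-gon of circumradius √(7²−3.9²) = 5.813 (area = (32/2)·5.813²·sin(360°/32) = 105.47 mm²); the cone at (2, 12.5) is absent (z outside [9.5, 15.5]); Taking the union: only the r=7 sphere is present, so the union is just that shape — area = 105.47 mm²; the cube at (4.5, 10.5) is absent (z outside [10, 32]); After the difference (first − rest): none of the subtracted shapes is present at this height, so the result so far is unchanged — area = 105.47 mm²; (rotated 10° about Z; rotation is an isometry so areas/perimeters/island counts are preserved). At z = 12.6: the r=7 sphere slices to a regular 32-gon of circumradius 4.200 (√(r²−h²) with h=5.6 from center) (area = (32/2)·4.200²·sin(360°/32) = 55.06 mm²); the cone at (2, 12.5) contributes a regular 32-gon of circumradius 5.208 (interpolated between r1=6.5 and r2=4 at t=0.517) (area = (32/2)·5.208²·sin(360°/32) = 84.67 mm²); Merging all regions: the 2 present regions are separate (no shared area or edge), so areas and boundary lengths simply add and each stays a separate island — area = 139.74 mm²; the 13.5×6 cube at (4.5, 10.5) contributes its full rectangle (area 81.00 mm²); After the difference (first − rest): starting from the result so far (139.74 mm²), the 13.5×6 cube at (4.5, 10.5) partially overlaps it — only the 13.59 mm² overlap (of its 81.00 mm²) is removed, clipping the outline — area = 126.14 mm²; (whole slice rotated 10° about Z — lengths, areas and connectivity unchanged). Checking containment: at z = 12.6 the cross-section extends beyond the z = 3.1 cross-section by about 71.08 mm².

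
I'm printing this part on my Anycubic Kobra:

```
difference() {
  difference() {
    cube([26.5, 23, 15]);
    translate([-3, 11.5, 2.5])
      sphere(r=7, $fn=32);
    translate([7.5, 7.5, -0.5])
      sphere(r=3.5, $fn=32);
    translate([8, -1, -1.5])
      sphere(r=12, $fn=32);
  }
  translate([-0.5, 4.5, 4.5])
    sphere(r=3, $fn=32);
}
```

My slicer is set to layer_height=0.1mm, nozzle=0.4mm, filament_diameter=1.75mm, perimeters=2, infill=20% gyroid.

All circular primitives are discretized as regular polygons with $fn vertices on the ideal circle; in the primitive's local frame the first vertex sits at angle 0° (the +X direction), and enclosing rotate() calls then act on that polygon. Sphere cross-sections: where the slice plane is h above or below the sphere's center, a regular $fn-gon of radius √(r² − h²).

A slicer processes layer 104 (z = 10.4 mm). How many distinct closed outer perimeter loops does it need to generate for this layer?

1

At z = 10.4 mm: the cube is present — its section is the full 26.5×23 rectangle; the sphere at (-3, 11.5) is absent (|z−center|=7.900 > r=7); the sphere at (7.5, 7.5) does not reach this height (|z−center|=10.900 > r=3.5); the sphere at (8, -1): section is a regular 32-gon, circumradius = √(r²−h²) = √(12²−11.9²) = 1.546; Subtracting the remaining from the first: starting from the 26.5×23 cube, the r=12 sphere at (8, -1) partially overlaps it — only the 0.88 mm² overlap (of its 7.46 mm²) is removed, clipping the outline — 1 connected region; the sphere at (-0.5, 4.5) does not reach this height (|z−center|=5.900 > r=3); Taking the first minus the rest: none of the subtracted shapes is present at this height, so the result so far is unchanged — 1 connected region. The result has 1 disconnected region.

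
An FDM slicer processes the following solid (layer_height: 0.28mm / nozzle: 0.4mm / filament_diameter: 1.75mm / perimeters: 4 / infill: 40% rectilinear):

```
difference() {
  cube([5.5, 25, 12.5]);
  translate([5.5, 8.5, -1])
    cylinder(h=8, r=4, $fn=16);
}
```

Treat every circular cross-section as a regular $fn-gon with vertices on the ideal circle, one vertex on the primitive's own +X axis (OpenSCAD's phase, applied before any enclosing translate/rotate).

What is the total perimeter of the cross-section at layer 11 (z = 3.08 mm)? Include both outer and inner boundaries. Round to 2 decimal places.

At z = 3.08 mm: the 5.5×25 cube contributes its full rectangle (perimeter 61.00 mm); the r=4 cylinder at (5.5, 8.5) contributes a regular 16-gon of circumradius 4 (perimeter = 2·16·4.000·sin(180°/16) = 24.97 mm); Taking the first minus the rest: starting from the 5.5×25 cube, the r=4 cylinder at (5.5, 8.5) partially overlaps it — only the 24.49 mm² overlap (of its 48.98 mm²) is removed, clipping the outline — boundary = 65.49 mm. Overall, the cross-section is a single solid region. Total boundary length (outer) = 65.49 mm.

65.49 mm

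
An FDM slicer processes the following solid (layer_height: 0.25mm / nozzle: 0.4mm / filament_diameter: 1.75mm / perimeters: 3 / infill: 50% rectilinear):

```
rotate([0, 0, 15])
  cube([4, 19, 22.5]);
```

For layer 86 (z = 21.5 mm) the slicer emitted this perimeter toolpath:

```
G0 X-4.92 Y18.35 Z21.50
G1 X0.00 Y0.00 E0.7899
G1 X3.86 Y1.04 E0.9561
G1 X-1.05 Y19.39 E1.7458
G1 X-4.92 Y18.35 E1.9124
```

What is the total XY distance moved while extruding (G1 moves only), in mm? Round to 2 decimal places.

46.00 mm

Sum the Euclidean lengths of each G1 segment: total = 46.00 mm.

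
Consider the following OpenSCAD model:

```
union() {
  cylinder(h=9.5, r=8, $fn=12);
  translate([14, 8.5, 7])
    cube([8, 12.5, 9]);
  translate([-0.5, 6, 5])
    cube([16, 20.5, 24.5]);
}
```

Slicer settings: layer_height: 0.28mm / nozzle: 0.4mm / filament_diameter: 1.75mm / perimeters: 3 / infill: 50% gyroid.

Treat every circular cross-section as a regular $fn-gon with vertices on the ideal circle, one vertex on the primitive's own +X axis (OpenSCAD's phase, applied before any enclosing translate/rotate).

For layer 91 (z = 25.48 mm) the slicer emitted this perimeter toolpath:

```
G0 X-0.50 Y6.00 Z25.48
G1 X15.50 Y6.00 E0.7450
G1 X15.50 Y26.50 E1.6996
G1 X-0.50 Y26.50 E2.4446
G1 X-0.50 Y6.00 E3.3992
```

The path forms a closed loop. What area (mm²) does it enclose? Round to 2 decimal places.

Apply the shoelace formula to the sequence of (X, Y) vertices; enclosed area = 328.00 mm².

328.00 mm²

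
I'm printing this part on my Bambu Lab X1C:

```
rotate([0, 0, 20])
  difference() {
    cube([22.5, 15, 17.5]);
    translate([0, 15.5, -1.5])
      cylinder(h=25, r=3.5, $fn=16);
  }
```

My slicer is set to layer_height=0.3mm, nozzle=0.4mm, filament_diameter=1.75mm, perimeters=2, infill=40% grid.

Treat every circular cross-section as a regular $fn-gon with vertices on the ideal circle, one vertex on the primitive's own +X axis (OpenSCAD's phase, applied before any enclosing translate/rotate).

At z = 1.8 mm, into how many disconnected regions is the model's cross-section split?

1

At z = 1.8 mm: the 22.5×15 cube contributes its full rectangle; the r=3.5 cylinder at (0, 15.5) contributes a regular 16-gon of circumradius 3.5; Subtracting the remaining from the first: starting from the 22.5×15 cube, the r=3.5 cylinder at (0, 15.5) partially overlaps it — only the 7.65 mm² overlap (of its 37.50 mm²) is removed, clipping the outline — 1 connected region; (rotated 20° about Z; rotation is an isometry so areas/perimeters/island counts are preserved). The result has 1 disconnected region.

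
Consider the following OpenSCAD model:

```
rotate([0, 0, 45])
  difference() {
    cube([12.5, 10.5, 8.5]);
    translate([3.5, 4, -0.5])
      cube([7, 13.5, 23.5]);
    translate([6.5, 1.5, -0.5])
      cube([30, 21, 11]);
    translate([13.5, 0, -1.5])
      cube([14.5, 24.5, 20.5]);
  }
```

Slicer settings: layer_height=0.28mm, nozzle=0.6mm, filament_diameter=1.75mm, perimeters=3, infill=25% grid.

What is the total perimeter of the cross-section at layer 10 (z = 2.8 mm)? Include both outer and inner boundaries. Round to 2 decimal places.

At z = 2.8 mm: the cube (footprint 12.5×10.5) is included at this height (perimeter 46.00 mm); the 7×13.5 cube at (3.5, 4) contributes its full rectangle (perimeter 41.00 mm); the cube at (6.5, 1.5) is present — its section is the full 30×21 rectangle (perimeter 102.00 mm); the 14.5×24.5 cube at (13.5, 0) contributes its full rectangle (perimeter 78.00 mm); Taking the first minus the rest: starting from the 12.5×10.5 cube, the 7×13.5 cube at (3.5, 4) partially overlaps it — only the 45.50 mm² overlap (of its 94.50 mm²) is removed, clipping the outline; the 30×21 cube at (6.5, 1.5) partially overlaps it — only the 28.00 mm² overlap (of its 630.00 mm²) is removed, clipping the outline; the 14.5×24.5 cube at (13.5, 0) misses the remaining region (no effect) — boundary = 46.00 mm; (rotated 45° about Z; rotation is an isometry so areas/perimeters/island counts are preserved). Overall, the cross-section is a single solid region. Total boundary length (outer) = 46.00 mm.

46.00 mm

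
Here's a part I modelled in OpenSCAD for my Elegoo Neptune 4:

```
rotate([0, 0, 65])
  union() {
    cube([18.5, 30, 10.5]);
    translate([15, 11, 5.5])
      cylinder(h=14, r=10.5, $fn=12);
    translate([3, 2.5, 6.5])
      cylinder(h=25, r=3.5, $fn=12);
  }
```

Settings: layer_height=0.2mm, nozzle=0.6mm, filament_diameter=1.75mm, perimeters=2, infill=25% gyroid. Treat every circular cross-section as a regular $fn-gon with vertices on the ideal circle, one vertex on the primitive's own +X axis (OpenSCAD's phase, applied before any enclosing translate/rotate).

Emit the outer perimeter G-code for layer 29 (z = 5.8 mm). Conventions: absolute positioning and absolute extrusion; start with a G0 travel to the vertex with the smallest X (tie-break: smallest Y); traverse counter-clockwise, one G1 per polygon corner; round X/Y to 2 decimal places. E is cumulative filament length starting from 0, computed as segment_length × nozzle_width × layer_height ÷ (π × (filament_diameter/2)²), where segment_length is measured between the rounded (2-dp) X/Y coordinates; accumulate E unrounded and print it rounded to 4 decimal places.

G0 X-27.19 Y12.68 Z5.80
G1 X0.00 Y0.00 E1.4968
G1 X7.82 Y16.77 E2.4199
G1 X6.52 Y17.37 E2.4914
G1 X6.83 Y19.16 E2.5820
G1 X4.97 Y24.27 E2.8533
G1 X0.81 Y27.76 E3.1242
G1 X-4.55 Y28.70 E3.3957
G1 X-9.65 Y26.84 E3.6665
G1 X-10.82 Y25.46 E3.7568
G1 X-19.37 Y29.45 E4.2275
G1 X-27.19 Y12.68 E5.1507

At z = 5.8 mm: the cube is present — its section is the full 18.5×30 rectangle; the r=10.5 cylinder at (15, 11) contributes a regular 12-gon of circumradius 10.5; the cylinder at (3, 2.5) is not intersected at this z (z outside [6.5, 31.5]); Combining (union): the regions partially overlap (shared area 235.59 mm²), so overlapping operands fuse into one piece — 1 connected region; (rotated 65° about Z; rotation is an isometry so areas/perimeters/island counts are preserved). The outline is a single polygon with 11 vertices. Extrusion per mm of travel: 0.6 × 0.2 / (π × 0.875²) = 0.049890. Accumulating E over each segment gives final E = 5.1507.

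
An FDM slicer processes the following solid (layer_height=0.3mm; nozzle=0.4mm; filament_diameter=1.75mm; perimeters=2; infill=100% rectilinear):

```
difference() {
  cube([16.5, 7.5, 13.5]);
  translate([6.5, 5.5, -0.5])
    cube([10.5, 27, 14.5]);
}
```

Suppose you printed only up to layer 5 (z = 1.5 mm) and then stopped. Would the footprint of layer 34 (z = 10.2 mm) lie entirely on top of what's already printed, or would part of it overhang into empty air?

entirely on top

Compare the two slices. At z = 1.5: the cube (footprint 16.5×7.5) is included at this height (area 123.75 mm²); the cube at (6.5, 5.5) is present — its section is the full 10.5×27 rectangle (area 283.50 mm²); Subtracting the remaining from the first: starting from the 16.5×7.5 cube (123.75 mm²), the 10.5×27 cube at (6.5, 5.5) partially overlaps it — only the 20.00 mm² overlap (of its 283.50 mm²) is removed, clipping the outline — area = 103.75 mm². At z = 10.2: the cube is present — its section is the full 16.5×7.5 rectangle (area 123.75 mm²); the 10.5×27 cube at (6.5, 5.5) contributes its full rectangle (area 283.50 mm²); Subtracting the remaining from the first: starting from the 16.5×7.5 cube (123.75 mm²), the 10.5×27 cube at (6.5, 5.5) partially overlaps it — only the 20.00 mm² overlap (of its 283.50 mm²) is removed, clipping the outline — area = 103.75 mm². Checking containment: the cross-section at z = 10.2 is a subset of the cross-section at z = 1.5.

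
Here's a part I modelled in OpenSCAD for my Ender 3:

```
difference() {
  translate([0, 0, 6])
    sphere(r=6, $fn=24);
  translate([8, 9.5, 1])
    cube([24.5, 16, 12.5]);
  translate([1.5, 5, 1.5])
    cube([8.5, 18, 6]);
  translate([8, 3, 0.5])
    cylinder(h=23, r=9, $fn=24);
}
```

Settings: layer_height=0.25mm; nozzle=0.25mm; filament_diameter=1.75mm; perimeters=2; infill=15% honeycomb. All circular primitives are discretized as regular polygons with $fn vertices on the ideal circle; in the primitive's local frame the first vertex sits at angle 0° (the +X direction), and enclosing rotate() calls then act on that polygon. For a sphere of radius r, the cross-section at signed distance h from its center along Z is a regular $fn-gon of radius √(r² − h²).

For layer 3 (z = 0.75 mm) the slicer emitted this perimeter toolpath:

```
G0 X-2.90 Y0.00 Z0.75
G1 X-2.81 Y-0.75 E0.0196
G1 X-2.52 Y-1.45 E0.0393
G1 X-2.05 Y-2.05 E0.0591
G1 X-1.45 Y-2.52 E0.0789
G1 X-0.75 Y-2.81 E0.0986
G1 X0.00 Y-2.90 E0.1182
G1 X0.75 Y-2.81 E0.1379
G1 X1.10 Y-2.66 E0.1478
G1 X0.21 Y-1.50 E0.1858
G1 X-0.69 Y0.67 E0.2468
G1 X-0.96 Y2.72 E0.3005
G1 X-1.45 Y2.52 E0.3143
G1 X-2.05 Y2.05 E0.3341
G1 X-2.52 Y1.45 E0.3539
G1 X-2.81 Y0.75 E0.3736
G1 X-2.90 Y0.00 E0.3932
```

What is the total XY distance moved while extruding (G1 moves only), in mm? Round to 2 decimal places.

Sum the Euclidean lengths of each G1 segment: total = 15.13 mm.

15.13 mm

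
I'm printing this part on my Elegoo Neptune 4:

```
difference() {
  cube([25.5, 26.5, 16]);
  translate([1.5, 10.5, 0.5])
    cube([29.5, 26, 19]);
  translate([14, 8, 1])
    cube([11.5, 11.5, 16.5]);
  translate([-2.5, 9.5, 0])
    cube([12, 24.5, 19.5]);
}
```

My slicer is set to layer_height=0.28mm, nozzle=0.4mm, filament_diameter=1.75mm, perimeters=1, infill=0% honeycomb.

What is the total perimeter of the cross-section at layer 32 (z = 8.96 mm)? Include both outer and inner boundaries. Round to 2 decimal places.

72.00 mm

At z = 8.96 mm: the 25.5×26.5 cube contributes its full rectangle (perimeter 104.00 mm); the cube at (1.5, 10.5) (footprint 29.5×26) is included at this height (perimeter 111.00 mm); the 11.5×11.5 cube at (14, 8) contributes its full rectangle (perimeter 46.00 mm); the cube at (-2.5, 9.5) (footprint 12×24.5) is included at this height (perimeter 73.00 mm); After the difference (first − rest): starting from the 25.5×26.5 cube, the 29.5×26 cube at (1.5, 10.5) partially overlaps it — only the 384.00 mm² overlap (of its 767.00 mm²) is removed, clipping the outline; the 11.5×11.5 cube at (14, 8) partially overlaps it — only the 28.75 mm² overlap (of its 132.25 mm²) is removed, clipping the outline; the 12×24.5 cube at (-2.5, 9.5) partially overlaps it — only the 33.50 mm² overlap (of its 294.00 mm²) is removed, clipping the outline — boundary = 72.00 mm. Overall, the cross-section is a single solid region. Total boundary length (outer) = 72.00 mm.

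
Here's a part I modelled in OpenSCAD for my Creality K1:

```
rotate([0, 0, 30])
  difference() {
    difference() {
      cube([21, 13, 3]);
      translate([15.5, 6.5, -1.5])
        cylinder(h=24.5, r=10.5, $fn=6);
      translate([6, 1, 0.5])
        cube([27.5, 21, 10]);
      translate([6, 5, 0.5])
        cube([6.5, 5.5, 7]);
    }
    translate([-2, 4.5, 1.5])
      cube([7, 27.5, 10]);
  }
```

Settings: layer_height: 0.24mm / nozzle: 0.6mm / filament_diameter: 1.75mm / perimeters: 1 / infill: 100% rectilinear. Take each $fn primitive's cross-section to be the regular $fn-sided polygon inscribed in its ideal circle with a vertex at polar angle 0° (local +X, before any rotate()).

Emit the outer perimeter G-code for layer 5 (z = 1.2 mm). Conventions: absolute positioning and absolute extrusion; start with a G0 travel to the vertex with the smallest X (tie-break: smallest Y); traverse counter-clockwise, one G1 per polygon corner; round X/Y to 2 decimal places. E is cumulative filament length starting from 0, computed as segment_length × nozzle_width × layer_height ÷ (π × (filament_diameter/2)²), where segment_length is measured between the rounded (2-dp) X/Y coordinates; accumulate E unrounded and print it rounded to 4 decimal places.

At z = 1.2 mm: the cube is present — its section is the full 21×13 rectangle; the r=10.5 cylinder at (15.5, 6.5) gives a regular 6-gon of circumradius 10.5 (constant along its height); the cube at (6, 1) is present — its section is the full 27.5×21 rectangle; the cube at (6, 5) (footprint 6.5×5.5) is included at this height; After the difference (first − rest): starting from the 21×13 cube, the r=10.5 cylinder at (15.5, 6.5) partially overlaps it — only the 183.61 mm² overlap (of its 286.44 mm²) is removed, clipping the outline; the 27.5×21 cube at (6, 1) partially overlaps it — only the 10.66 mm² overlap (of its 577.50 mm²) is removed, clipping the outline; the 6.5×5.5 cube at (6, 5) misses the remaining region (no effect) — 1 connected region; the cube at (-2, 4.5) does not reach this height (z outside [1.5, 11.5]); After the difference (first − rest): none of the subtracted shapes is present at this height, so the result so far is unchanged — 1 connected region; (rotated 30° about Z; rotation is an isometry so areas/perimeters/island counts are preserved). The outline is a single polygon with 9 vertices. Extrusion per mm of travel: 0.6 × 0.24 / (π × 0.875²) = 0.059868. Accumulating E over each segment gives final E = 2.6109.

G0 X-6.50 Y11.26 Z1.20
G1 X0.00 Y0.00 E0.7784
G1 X7.58 Y4.38 E1.3025
G1 X6.58 Y4.95 E1.3714
G1 X4.70 Y3.87 E1.5012
G1 X2.81 Y7.13 E1.7268
G1 X1.08 Y8.13 E1.8464
G1 X1.08 Y10.13 E1.9662
G1 X-1.30 Y14.26 E2.2515
G1 X-6.50 Y11.26 E2.6109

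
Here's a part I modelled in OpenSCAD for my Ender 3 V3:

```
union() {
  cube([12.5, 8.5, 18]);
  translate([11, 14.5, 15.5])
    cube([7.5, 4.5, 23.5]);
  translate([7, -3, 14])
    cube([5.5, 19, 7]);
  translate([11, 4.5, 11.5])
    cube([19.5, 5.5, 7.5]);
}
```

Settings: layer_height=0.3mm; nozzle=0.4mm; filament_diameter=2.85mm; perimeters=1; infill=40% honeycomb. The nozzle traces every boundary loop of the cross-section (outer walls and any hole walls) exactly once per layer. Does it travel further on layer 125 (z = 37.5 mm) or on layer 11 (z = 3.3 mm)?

Layer 125 (z = 37.5): the cube does not reach this height (z outside [0, 18]); the cube at (11, 14.5) is present — its section is the full 7.5×4.5 rectangle (perimeter 24.00 mm); the cube at (7, -3) is absent (z outside [14, 21]); the cube at (11, 4.5) does not reach this height (z outside [11.5, 19]); Merging all regions: only the 7.5×4.5 cube at (11, 14.5) is present, so the union is just that shape — boundary = 24.00 mm. So its perimeter = 24.00 mm. Layer 11 (z = 3.3): the cube (footprint 12.5×8.5) is included at this height (perimeter 42.00 mm); the cube at (11, 14.5) does not reach this height (z outside [15.5, 39]); the cube at (7, -3) does not reach this height (z outside [14, 21]); the cube at (11, 4.5) is absent (z outside [11.5, 19]); Combining (union): only the 12.5×8.5 cube is present, so the union is just that shape — boundary = 42.00 mm. So its perimeter = 42.00 mm. Layer 11 is larger (42.00 vs 24.00 mm).

layer 11 (z = 3.3 mm)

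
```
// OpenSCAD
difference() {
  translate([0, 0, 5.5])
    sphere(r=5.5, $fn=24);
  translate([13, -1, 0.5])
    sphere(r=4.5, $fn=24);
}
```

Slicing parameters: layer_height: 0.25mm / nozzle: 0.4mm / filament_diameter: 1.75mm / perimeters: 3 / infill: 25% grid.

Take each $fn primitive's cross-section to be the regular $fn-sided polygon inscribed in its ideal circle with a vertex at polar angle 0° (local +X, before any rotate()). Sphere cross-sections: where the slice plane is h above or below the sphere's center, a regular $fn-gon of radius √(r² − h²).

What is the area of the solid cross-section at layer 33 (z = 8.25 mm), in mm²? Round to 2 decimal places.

70.46 mm²

At z = 8.25 mm: the r=5.5 sphere slices to a regular 24-gon of circumradius 4.763 (√(r²−h²) with h=2.75 from center) (area = (24/2)·4.763²·sin(360°/24) = 70.46 mm²); the sphere at (13, -1) does not reach this height (|z−center|=7.750 > r=4.5); Taking the first minus the rest: none of the subtracted shapes is present at this height, so the r=5.5 sphere is unchanged — area = 70.46 mm². Overall, the cross-section is a single solid region. Net area = 70.46 mm².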